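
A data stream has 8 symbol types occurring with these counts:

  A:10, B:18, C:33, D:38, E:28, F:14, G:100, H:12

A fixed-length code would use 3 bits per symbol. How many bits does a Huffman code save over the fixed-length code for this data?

96

Fixed-length: 3 bits × 253 symbols = 759 bits.
Huffman merges:
A(10) + H(12) → 22
F(14) + B(18) → 32
22 + E(28) → 50
32 + C(33) → 65
D(38) + 50 → 88
65 + 88 → 153
G(100) + 153 → 253
Huffman total = 22 + 32 + 50 + 65 + 88 + 153 + 253 = 663 bits.
Saving = 759 − 663 = 96 bits.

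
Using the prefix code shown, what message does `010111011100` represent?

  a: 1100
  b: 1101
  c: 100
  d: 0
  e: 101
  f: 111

Read left to right; each codeword is recognised as soon as it completes (prefix code):
  0→d | 101→e | 1101→b | 1100→a
Decoded message: deba

deba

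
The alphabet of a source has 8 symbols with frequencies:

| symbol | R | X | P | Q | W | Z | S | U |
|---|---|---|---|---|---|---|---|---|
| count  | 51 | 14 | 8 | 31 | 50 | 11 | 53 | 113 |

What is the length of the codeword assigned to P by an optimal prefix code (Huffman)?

Repeatedly merge the two smallest:
combine P(8), Z(11) → 19
combine X(14), 19 → 33
combine Q(31), 33 → 64
combine W(50), R(51) → 101
combine S(53), 64 → 117
combine 101, U(113) → 214
combine 117, 214 → 331
The subtree containing P is merged 5 times, so code length = 5.

5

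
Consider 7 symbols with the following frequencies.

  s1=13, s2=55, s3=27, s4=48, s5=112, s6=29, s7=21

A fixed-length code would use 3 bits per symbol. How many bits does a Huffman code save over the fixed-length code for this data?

134

Fixed-length: 3 bits × 305 symbols = 915 bits.
Huffman merges:
combine s1(13), s7(21) → 34
combine s3(27), s6(29) → 56
combine 34, s4(48) → 82
combine s2(55), 56 → 111
combine 82, 111 → 193
combine s5(112), 193 → 305
Huffman total = 34 + 56 + 82 + 111 + 193 + 305 = 781 bits.
Saving = 915 − 781 = 134 bits.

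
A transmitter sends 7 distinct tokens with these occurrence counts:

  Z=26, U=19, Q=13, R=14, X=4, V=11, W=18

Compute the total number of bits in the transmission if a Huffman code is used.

285

Greedily combine the two least-frequent nodes:
combine X(4), V(11) → 15
combine Q(13), R(14) → 27
combine 15, W(18) → 33
combine U(19), Z(26) → 45
combine 27, 33 → 60
combine 45, 60 → 105
Total encoded bits = sum of merged weights = 15 + 27 + 33 + 45 + 60 + 105 = 285.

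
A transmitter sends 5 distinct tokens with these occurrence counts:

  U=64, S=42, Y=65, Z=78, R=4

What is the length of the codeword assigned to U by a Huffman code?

Build the tree from the bottom:
merge R(4) and S(42): 46
merge 46 and U(64): 110
merge Y(65) and Z(78): 143
merge 110 and 143: 253
U's leaf is at depth 2, giving a 2-bit codeword.

2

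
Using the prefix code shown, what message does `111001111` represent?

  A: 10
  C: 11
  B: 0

Read left to right; each codeword is recognised as soon as it completes (prefix code):
  11→C | 10→A | 0→B | 11→C | 11→C
Decoded message: CABCC

CABCC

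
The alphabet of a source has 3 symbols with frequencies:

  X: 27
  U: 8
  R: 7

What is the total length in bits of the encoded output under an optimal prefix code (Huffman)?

57

Greedily combine the two least-frequent nodes:
merge R(7) and U(8): 15
merge 15 and X(27): 42
Each symbol's bit-cost is frequency × depth; summing gives 57 bits (equivalently 15 + 42).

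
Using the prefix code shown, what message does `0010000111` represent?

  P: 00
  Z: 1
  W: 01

PZPPZZZ

Read left to right; each codeword is recognised as soon as it completes (prefix code):
  00→P | 1→Z | 00→P | 00→P | 1→Z | 1→Z | 1→Z
Decoded message: PZPPZZZ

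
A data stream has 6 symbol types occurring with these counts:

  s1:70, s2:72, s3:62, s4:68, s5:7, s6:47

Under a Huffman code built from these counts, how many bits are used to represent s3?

Build the tree from the bottom:
combine s5(7), s6(47) → 54
combine 54, s3(62) → 116
combine s4(68), s1(70) → 138
combine s2(72), 116 → 188
combine 138, 188 → 326
s3 sits 3 levels below the root, so its codeword is 3 bits.

3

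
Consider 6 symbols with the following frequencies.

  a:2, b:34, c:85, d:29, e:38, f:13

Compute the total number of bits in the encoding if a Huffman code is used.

Greedily combine the two least-frequent nodes:
a(2) + f(13) → 15
15 + d(29) → 44
b(34) + e(38) → 72
44 + 72 → 116
c(85) + 116 → 201
Each symbol's bit-cost is frequency × depth; summing gives 448 bits (equivalently 15 + 44 + 72 + 116 + 201).

448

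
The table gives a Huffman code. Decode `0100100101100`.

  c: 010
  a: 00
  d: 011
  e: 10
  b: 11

cccba

Read left to right; each codeword is recognised as soon as it completes (prefix code):
  010→c | 010→c | 010→c | 11→b | 00→a
Decoded message: cccba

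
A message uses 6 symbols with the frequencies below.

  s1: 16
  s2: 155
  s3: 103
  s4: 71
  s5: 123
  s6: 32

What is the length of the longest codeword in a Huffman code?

4

Merge the two lowest-weight nodes at each step:
merge s1(16) and s6(32): 48
merge 48 and s4(71): 119
merge s3(103) and 119: 222
merge s5(123) and s2(155): 278
merge 222 and 278: 500
The first pair merged (s1, s6) ends up deepest, at depth 4.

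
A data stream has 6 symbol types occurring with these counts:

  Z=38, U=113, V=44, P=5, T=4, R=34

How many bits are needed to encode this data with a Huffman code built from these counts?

Merge the two smallest weights repeatedly:
merge T(4) and P(5): 9
merge 9 and R(34): 43
merge Z(38) and 43: 81
merge V(44) and 81: 125
merge U(113) and 125: 238
Each symbol's bit-cost is frequency × depth; summing gives 496 bits (equivalently 9 + 43 + 81 + 125 + 238).

496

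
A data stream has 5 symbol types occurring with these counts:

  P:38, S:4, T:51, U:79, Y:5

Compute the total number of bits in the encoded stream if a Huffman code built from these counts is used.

Merge the two smallest weights repeatedly:
S(4) + Y(5) → 9
9 + P(38) → 47
47 + T(51) → 98
U(79) + 98 → 177
Each symbol's bit-cost is frequency × depth; summing gives 331 bits (equivalently 9 + 47 + 98 + 177).

331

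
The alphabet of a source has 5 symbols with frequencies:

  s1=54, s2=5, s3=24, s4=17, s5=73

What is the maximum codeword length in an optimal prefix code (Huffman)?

Merge the two lowest-weight nodes at each step:
merge s2(5) and s4(17): 22
merge 22 and s3(24): 46
merge 46 and s1(54): 100
merge s5(73) and 100: 173
Maximum depth reached is 4.

4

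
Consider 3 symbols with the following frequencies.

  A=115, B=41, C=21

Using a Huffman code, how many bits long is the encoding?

239

Greedily combine the two least-frequent nodes:
combine C(21), B(41) → 62
combine 62, A(115) → 177
Total encoded bits = sum of merged weights = 62 + 177 = 239.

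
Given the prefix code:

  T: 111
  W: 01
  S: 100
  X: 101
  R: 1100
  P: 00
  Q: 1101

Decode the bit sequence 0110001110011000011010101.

WSWRRPQWW

Read left to right; each codeword is recognised as soon as it completes (prefix code):
  01→W | 100→S | 01→W | 1100→R | 1100→R | 00→P | 1101→Q | 01→W | 01→W
Decoded message: WSWRRPQWW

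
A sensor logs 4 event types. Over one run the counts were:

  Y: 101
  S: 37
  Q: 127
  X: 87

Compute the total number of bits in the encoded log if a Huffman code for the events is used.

Merge the two smallest weights repeatedly:
combine S(37), X(87) → 124
combine Y(101), 124 → 225
combine Q(127), 225 → 352
The encoded length is the sum of every internal node's weight: 124 + 225 + 352 = 701 bits.

701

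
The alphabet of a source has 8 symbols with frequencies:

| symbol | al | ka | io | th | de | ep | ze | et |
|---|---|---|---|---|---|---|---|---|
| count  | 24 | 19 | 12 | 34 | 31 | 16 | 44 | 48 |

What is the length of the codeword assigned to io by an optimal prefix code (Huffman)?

4

Repeatedly merge the two smallest:
merge io(12) and ep(16): 28
merge ka(19) and al(24): 43
merge 28 and de(31): 59
merge th(34) and 43: 77
merge ze(44) and et(48): 92
merge 59 and 77: 136
merge 92 and 136: 228
io sits 4 levels below the root, so its codeword is 4 bits.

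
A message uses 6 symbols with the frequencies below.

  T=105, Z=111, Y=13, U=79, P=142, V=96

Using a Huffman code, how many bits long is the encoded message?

Greedily combine the two least-frequent nodes:
combine Y(13), U(79) → 92
combine 92, V(96) → 188
combine T(105), Z(111) → 216
combine P(142), 188 → 330
combine 216, 330 → 546
Total encoded bits = sum of merged weights = 92 + 188 + 216 + 330 + 546 = 1372.

1372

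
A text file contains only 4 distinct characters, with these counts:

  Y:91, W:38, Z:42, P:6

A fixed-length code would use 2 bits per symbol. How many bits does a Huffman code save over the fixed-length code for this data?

Fixed-length: 2 bits × 177 symbols = 354 bits.
Huffman merges:
combine P(6), W(38) → 44
combine Z(42), 44 → 86
combine 86, Y(91) → 177
Huffman total = 44 + 86 + 177 = 307 bits.
Saving = 354 − 307 = 47 bits.

47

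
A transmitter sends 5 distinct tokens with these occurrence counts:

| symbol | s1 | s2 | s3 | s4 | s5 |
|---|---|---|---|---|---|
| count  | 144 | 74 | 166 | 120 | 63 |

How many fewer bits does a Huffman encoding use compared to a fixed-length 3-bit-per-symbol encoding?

Fixed-length: 3 bits × 567 symbols = 1701 bits.
Huffman merges:
combine s5(63), s2(74) → 137
combine s4(120), 137 → 257
combine s1(144), s3(166) → 310
combine 257, 310 → 567
Huffman total = 137 + 257 + 310 + 567 = 1271 bits.
Saving = 1701 − 1271 = 430 bits.

430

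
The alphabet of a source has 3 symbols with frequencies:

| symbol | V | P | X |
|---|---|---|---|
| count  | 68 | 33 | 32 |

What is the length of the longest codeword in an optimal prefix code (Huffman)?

Merge the two lowest-weight nodes at each step:
X(32) + P(33) → 65
65 + V(68) → 133
Maximum depth reached is 2.

2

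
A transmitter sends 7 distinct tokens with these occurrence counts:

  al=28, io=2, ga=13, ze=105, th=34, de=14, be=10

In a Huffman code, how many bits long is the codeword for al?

3

Huffman merges, smallest pair first:
io(2) + be(10) → 12
12 + ga(13) → 25
de(14) + 25 → 39
al(28) + th(34) → 62
39 + 62 → 101
101 + ze(105) → 206
al's leaf is at depth 3, giving a 3-bit codeword.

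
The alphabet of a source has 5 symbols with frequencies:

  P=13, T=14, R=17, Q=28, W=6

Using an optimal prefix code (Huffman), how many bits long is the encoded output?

Greedily combine the two least-frequent nodes:
W(6) + P(13) → 19
T(14) + R(17) → 31
19 + Q(28) → 47
31 + 47 → 78
Each symbol's bit-cost is frequency × depth; summing gives 175 bits (equivalently 19 + 31 + 47 + 78).

175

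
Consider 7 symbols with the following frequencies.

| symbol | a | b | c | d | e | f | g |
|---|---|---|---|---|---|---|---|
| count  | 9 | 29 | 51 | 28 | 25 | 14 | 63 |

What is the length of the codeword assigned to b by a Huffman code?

Build the tree from the bottom:
combine a(9), f(14) → 23
combine 23, e(25) → 48
combine d(28), b(29) → 57
combine 48, c(51) → 99
combine 57, g(63) → 120
combine 99, 120 → 219
b's leaf is at depth 3, giving a 3-bit codeword.

3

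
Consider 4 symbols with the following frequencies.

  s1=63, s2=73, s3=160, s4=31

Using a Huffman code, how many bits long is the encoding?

Build the Huffman tree bottom-up:
combine s4(31), s1(63) → 94
combine s2(73), 94 → 167
combine s3(160), 167 → 327
Total encoded bits = sum of merged weights = 94 + 167 + 327 = 588.

588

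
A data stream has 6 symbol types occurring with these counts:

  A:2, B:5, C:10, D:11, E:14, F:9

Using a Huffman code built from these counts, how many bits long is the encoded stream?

Build the Huffman tree bottom-up:
A(2) + B(5) → 7
7 + F(9) → 16
C(10) + D(11) → 21
E(14) + 16 → 30
21 + 30 → 51
The encoded length is the sum of every internal node's weight: 7 + 16 + 21 + 30 + 51 = 125 bits.

125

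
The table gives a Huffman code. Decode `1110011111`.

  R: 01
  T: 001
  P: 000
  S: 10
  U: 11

Read left to right; each codeword is recognised as soon as it completes (prefix code):
  11→U | 10→S | 01→R | 11→U | 11→U
Decoded message: USRUU

USRUU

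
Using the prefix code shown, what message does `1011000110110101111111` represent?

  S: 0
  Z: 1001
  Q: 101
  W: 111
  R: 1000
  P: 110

QRPPQWW

Read left to right; each codeword is recognised as soon as it completes (prefix code):
  101→Q | 1000→R | 110→P | 110→P | 101→Q | 111→W | 111→W
Decoded message: QRPPQWW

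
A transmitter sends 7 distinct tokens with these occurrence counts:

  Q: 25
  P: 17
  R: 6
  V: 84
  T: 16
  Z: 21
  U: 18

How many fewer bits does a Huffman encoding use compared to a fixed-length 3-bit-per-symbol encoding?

Fixed-length: 3 bits × 187 symbols = 561 bits.
Huffman merges:
R(6) + T(16) → 22
P(17) + U(18) → 35
Z(21) + 22 → 43
Q(25) + 35 → 60
43 + 60 → 103
V(84) + 103 → 187
Huffman total = 22 + 35 + 43 + 60 + 103 + 187 = 450 bits.
Saving = 561 − 450 = 111 bits.

111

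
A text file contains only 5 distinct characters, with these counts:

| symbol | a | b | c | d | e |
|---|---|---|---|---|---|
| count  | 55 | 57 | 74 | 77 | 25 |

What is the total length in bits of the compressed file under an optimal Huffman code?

Greedily combine the two least-frequent nodes:
merge e(25) and a(55): 80
merge b(57) and c(74): 131
merge d(77) and 80: 157
merge 131 and 157: 288
The encoded length is the sum of every internal node's weight: 80 + 131 + 157 + 288 = 656 bits.

656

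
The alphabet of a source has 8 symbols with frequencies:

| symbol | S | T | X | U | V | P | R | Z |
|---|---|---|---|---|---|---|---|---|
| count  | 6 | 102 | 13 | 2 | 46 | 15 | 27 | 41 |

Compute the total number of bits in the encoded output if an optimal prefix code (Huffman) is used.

Merge the two smallest weights repeatedly:
merge U(2) and S(6): 8
merge 8 and X(13): 21
merge P(15) and 21: 36
merge R(27) and 36: 63
merge Z(41) and V(46): 87
merge 63 and 87: 150
merge T(102) and 150: 252
Each symbol's bit-cost is frequency × depth; summing gives 617 bits (equivalently 8 + 21 + 36 + 63 + 87 + 150 + 252).

617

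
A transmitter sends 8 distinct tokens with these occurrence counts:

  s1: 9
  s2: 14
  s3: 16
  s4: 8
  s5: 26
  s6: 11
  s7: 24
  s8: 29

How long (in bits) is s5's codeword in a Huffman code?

Repeatedly merge the two smallest:
combine s4(8), s1(9) → 17
combine s6(11), s2(14) → 25
combine s3(16), 17 → 33
combine s7(24), 25 → 49
combine s5(26), s8(29) → 55
combine 33, 49 → 82
combine 55, 82 → 137
s5's leaf is at depth 2, giving a 2-bit codeword.

2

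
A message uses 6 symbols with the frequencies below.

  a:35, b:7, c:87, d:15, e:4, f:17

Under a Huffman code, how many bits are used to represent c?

Huffman merges, smallest pair first:
e(4) + b(7) → 11
11 + d(15) → 26
f(17) + 26 → 43
a(35) + 43 → 78
78 + c(87) → 165
c is merged only at the final step, so code length = 1.

1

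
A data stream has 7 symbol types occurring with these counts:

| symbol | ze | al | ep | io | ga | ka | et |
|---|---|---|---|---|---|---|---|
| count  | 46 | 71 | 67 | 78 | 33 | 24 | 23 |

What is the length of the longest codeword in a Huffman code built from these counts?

4

Merge the two lowest-weight nodes at each step:
et(23) + ka(24) → 47
ga(33) + ze(46) → 79
47 + ep(67) → 114
al(71) + io(78) → 149
79 + 114 → 193
149 + 193 → 342
Maximum depth reached is 4.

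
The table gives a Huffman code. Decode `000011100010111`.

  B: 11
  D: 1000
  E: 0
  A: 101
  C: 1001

Read left to right; each codeword is recognised as soon as it completes (prefix code):
  0→E | 0→E | 0→E | 0→E | 11→B | 1000→D | 101→A | 11→B
Decoded message: EEEEBDAB

EEEEBDAB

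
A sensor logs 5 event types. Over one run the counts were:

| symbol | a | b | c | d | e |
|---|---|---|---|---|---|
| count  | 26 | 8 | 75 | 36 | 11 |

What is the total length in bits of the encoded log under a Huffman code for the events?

301

Greedily combine the two least-frequent nodes:
b(8) + e(11) → 19
19 + a(26) → 45
d(36) + 45 → 81
c(75) + 81 → 156
The encoded length is the sum of every internal node's weight: 19 + 45 + 81 + 156 = 301 bits.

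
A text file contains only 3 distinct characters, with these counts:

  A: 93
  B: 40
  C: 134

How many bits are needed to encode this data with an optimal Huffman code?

400

Greedily combine the two least-frequent nodes:
B(40) + A(93) → 133
133 + C(134) → 267
Total encoded bits = sum of merged weights = 133 + 267 = 400.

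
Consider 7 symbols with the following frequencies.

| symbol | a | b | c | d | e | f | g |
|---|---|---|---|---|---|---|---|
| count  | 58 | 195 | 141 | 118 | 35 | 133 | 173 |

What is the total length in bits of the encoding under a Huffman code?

Merge the two smallest weights repeatedly:
e(35) + a(58) → 93
93 + d(118) → 211
f(133) + c(141) → 274
g(173) + b(195) → 368
211 + 274 → 485
368 + 485 → 853
The encoded length is the sum of every internal node's weight: 93 + 211 + 274 + 368 + 485 + 853 = 2284 bits.

2284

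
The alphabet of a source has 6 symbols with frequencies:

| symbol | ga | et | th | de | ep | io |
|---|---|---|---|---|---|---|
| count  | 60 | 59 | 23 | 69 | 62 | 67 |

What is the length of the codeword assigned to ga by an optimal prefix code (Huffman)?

Build the tree from the bottom:
combine th(23), et(59) → 82
combine ga(60), ep(62) → 122
combine io(67), de(69) → 136
combine 82, 122 → 204
combine 136, 204 → 340
ga sits 3 levels below the root, so its codeword is 3 bits.

3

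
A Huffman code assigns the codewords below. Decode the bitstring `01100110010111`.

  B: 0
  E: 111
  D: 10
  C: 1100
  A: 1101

Read left to right; each codeword is recognised as soon as it completes (prefix code):
  0→B | 1100→C | 1100→C | 10→D | 111→E
Decoded message: BCCDE

BCCDE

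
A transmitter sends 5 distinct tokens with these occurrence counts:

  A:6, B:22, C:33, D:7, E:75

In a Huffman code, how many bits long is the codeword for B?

3

Huffman merges, smallest pair first:
A(6) + D(7) → 13
13 + B(22) → 35
C(33) + 35 → 68
68 + E(75) → 143
B sits 3 levels below the root, so its codeword is 3 bits.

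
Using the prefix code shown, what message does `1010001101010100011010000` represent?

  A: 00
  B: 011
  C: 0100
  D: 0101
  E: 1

Read left to right; each codeword is recognised as soon as it completes (prefix code):
  1→E | 0100→C | 011→B | 0101→D | 0100→C | 011→B | 0100→C | 00→A
Decoded message: ECBDCBCA

ECBDCBCA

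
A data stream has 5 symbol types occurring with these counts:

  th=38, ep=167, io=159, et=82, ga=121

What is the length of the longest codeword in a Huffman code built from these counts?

3

Merge the two lowest-weight nodes at each step:
th(38) + et(82) → 120
120 + ga(121) → 241
io(159) + ep(167) → 326
241 + 326 → 567
The rarest symbols sit at the bottom; the longest codeword is 3 bits.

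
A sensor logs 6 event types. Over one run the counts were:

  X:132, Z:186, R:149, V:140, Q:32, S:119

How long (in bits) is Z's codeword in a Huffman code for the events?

2

Build the tree from the bottom:
Q(32) + S(119) → 151
X(132) + V(140) → 272
R(149) + 151 → 300
Z(186) + 272 → 458
300 + 458 → 758
Z's leaf is at depth 2, giving a 2-bit codeword.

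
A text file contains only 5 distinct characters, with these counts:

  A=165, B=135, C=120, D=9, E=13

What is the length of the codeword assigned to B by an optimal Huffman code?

Build the tree from the bottom:
D(9) + E(13) → 22
22 + C(120) → 142
B(135) + 142 → 277
A(165) + 277 → 442
B's leaf is at depth 2, giving a 2-bit codeword.

2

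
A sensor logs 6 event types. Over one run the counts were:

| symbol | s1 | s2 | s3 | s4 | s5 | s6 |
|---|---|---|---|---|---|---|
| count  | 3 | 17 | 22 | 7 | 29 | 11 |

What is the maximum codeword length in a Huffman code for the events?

Merge the two lowest-weight nodes at each step:
merge s1(3) and s4(7): 10
merge 10 and s6(11): 21
merge s2(17) and 21: 38
merge s3(22) and s5(29): 51
merge 38 and 51: 89
Maximum depth reached is 4.

4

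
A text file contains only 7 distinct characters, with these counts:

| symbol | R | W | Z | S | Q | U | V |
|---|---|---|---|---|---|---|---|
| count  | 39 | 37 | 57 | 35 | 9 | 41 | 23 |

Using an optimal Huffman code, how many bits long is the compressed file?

657

Merge the two smallest weights repeatedly:
combine Q(9), V(23) → 32
combine 32, S(35) → 67
combine W(37), R(39) → 76
combine U(41), Z(57) → 98
combine 67, 76 → 143
combine 98, 143 → 241
The encoded length is the sum of every internal node's weight: 32 + 67 + 76 + 98 + 143 + 241 = 657 bits.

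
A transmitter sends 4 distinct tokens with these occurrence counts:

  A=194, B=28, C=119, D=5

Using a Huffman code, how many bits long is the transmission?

531

Build the Huffman tree bottom-up:
merge D(5) and B(28): 33
merge 33 and C(119): 152
merge 152 and A(194): 346
Each symbol's bit-cost is frequency × depth; summing gives 531 bits (equivalently 33 + 152 + 346).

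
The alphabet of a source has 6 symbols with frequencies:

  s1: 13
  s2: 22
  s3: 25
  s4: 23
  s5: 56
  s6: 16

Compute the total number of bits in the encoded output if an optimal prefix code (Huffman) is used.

Merge the two smallest weights repeatedly:
combine s1(13), s6(16) → 29
combine s2(22), s4(23) → 45
combine s3(25), 29 → 54
combine 45, 54 → 99
combine s5(56), 99 → 155
The encoded length is the sum of every internal node's weight: 29 + 45 + 54 + 99 + 155 = 382 bits.

382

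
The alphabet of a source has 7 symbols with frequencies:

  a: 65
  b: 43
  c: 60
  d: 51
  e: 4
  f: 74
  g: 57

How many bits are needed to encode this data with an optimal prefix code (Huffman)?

Greedily combine the two least-frequent nodes:
e(4) + b(43) → 47
47 + d(51) → 98
g(57) + c(60) → 117
a(65) + f(74) → 139
98 + 117 → 215
139 + 215 → 354
Total encoded bits = sum of merged weights = 47 + 98 + 117 + 139 + 215 + 354 = 970.

970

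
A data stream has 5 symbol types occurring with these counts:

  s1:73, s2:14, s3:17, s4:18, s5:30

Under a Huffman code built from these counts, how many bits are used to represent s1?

1

Repeatedly merge the two smallest:
merge s2(14) and s3(17): 31
merge s4(18) and s5(30): 48
merge 31 and 48: 79
merge s1(73) and 79: 152
s1 is merged only at the final step, so code length = 1.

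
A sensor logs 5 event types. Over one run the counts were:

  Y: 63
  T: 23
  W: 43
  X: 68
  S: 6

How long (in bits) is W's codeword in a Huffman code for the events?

Repeatedly merge the two smallest:
combine S(6), T(23) → 29
combine 29, W(43) → 72
combine Y(63), X(68) → 131
combine 72, 131 → 203
The subtree containing W is merged 2 times, so code length = 2.

2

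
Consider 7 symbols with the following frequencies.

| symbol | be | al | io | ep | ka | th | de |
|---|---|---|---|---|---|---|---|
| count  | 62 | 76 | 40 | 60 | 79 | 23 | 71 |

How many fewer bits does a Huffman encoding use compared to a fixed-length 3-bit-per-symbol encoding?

Fixed-length: 3 bits × 411 symbols = 1233 bits.
Huffman merges:
combine th(23), io(40) → 63
combine ep(60), be(62) → 122
combine 63, de(71) → 134
combine al(76), ka(79) → 155
combine 122, 134 → 256
combine 155, 256 → 411
Huffman total = 63 + 122 + 134 + 155 + 256 + 411 = 1141 bits.
Saving = 1233 − 1141 = 92 bits.

92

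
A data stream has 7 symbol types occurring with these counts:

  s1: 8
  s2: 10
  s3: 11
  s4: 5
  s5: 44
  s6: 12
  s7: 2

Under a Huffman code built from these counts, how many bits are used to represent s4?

5

Repeatedly merge the two smallest:
s7(2) + s4(5) → 7
7 + s1(8) → 15
s2(10) + s3(11) → 21
s6(12) + 15 → 27
21 + 27 → 48
s5(44) + 48 → 92
s4 sits 5 levels below the root, so its codeword is 5 bits.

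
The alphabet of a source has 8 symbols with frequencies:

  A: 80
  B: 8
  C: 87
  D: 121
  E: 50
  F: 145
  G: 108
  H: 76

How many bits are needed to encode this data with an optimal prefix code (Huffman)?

Merge the two smallest weights repeatedly:
merge B(8) and E(50): 58
merge 58 and H(76): 134
merge A(80) and C(87): 167
merge G(108) and D(121): 229
merge 134 and F(145): 279
merge 167 and 229: 396
merge 279 and 396: 675
Each symbol's bit-cost is frequency × depth; summing gives 1938 bits (equivalently 58 + 134 + 167 + 229 + 279 + 396 + 675).

1938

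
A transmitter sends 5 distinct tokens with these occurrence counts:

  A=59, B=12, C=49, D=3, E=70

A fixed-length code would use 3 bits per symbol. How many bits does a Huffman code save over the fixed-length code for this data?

184

Fixed-length: 3 bits × 193 symbols = 579 bits.
Huffman merges:
combine D(3), B(12) → 15
combine 15, C(49) → 64
combine A(59), 64 → 123
combine E(70), 123 → 193
Huffman total = 15 + 64 + 123 + 193 = 395 bits.
Saving = 579 − 395 = 184 bits.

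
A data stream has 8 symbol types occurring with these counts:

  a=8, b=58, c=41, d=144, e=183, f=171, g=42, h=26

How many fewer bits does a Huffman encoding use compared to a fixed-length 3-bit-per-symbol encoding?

Fixed-length: 3 bits × 673 symbols = 2019 bits.
Huffman merges:
a(8) + h(26) → 34
34 + c(41) → 75
g(42) + b(58) → 100
75 + 100 → 175
d(144) + f(171) → 315
175 + e(183) → 358
315 + 358 → 673
Huffman total = 34 + 75 + 100 + 175 + 315 + 358 + 673 = 1730 bits.
Saving = 2019 − 1730 = 289 bits.

289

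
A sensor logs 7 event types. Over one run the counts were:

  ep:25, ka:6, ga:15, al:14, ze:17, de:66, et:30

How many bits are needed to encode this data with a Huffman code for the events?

Build the Huffman tree bottom-up:
combine ka(6), al(14) → 20
combine ga(15), ze(17) → 32
combine 20, ep(25) → 45
combine et(30), 32 → 62
combine 45, 62 → 107
combine de(66), 107 → 173
Each symbol's bit-cost is frequency × depth; summing gives 439 bits (equivalently 20 + 32 + 45 + 62 + 107 + 173).

439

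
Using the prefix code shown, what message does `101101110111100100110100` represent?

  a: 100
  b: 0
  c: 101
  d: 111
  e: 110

Read left to right; each codeword is recognised as soon as it completes (prefix code):
  101→c | 101→c | 110→e | 111→d | 100→a | 100→a | 110→e | 100→a
Decoded message: ccedaaea

ccedaaea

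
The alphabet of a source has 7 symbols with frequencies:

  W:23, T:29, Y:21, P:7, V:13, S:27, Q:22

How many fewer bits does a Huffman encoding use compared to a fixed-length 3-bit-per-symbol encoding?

36

Fixed-length: 3 bits × 142 symbols = 426 bits.
Huffman merges:
merge P(7) and V(13): 20
merge 20 and Y(21): 41
merge Q(22) and W(23): 45
merge S(27) and T(29): 56
merge 41 and 45: 86
merge 56 and 86: 142
Huffman total = 20 + 41 + 45 + 56 + 86 + 142 = 390 bits.
Saving = 426 − 390 = 36 bits.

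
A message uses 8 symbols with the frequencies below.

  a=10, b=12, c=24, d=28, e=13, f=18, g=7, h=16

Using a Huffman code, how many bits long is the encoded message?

373

Merge the two smallest weights repeatedly:
g(7) + a(10) → 17
b(12) + e(13) → 25
h(16) + 17 → 33
f(18) + c(24) → 42
25 + d(28) → 53
33 + 42 → 75
53 + 75 → 128
Total encoded bits = sum of merged weights = 17 + 25 + 33 + 42 + 53 + 75 + 128 = 373.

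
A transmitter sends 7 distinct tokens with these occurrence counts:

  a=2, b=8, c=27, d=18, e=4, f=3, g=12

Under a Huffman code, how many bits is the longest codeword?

Merge the two lowest-weight nodes at each step:
merge a(2) and f(3): 5
merge e(4) and 5: 9
merge b(8) and 9: 17
merge g(12) and 17: 29
merge d(18) and c(27): 45
merge 29 and 45: 74
The first pair merged (a, f) ends up deepest, at depth 5.

5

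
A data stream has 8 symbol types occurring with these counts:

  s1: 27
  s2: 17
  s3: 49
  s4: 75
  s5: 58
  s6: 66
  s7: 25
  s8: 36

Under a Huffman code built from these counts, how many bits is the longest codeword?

4

Merge the two lowest-weight nodes at each step:
s2(17) + s7(25) → 42
s1(27) + s8(36) → 63
42 + s3(49) → 91
s5(58) + 63 → 121
s6(66) + s4(75) → 141
91 + 121 → 212
141 + 212 → 353
Maximum depth reached is 4.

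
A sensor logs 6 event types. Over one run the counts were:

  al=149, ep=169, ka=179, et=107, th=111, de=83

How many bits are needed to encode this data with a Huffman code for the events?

2046

Merge the two smallest weights repeatedly:
combine de(83), et(107) → 190
combine th(111), al(149) → 260
combine ep(169), ka(179) → 348
combine 190, 260 → 450
combine 348, 450 → 798
The encoded length is the sum of every internal node's weight: 190 + 260 + 348 + 450 + 798 = 2046 bits.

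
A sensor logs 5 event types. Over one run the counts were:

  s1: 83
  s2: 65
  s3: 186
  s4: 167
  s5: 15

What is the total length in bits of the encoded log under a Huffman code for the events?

1089

Greedily combine the two least-frequent nodes:
merge s5(15) and s2(65): 80
merge 80 and s1(83): 163
merge 163 and s4(167): 330
merge s3(186) and 330: 516
Total encoded bits = sum of merged weights = 80 + 163 + 330 + 516 = 1089.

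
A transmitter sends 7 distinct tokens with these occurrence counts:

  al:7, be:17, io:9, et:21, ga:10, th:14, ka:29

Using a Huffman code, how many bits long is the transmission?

287

Build the Huffman tree bottom-up:
merge al(7) and io(9): 16
merge ga(10) and th(14): 24
merge 16 and be(17): 33
merge et(21) and 24: 45
merge ka(29) and 33: 62
merge 45 and 62: 107
Total encoded bits = sum of merged weights = 16 + 24 + 33 + 45 + 62 + 107 = 287.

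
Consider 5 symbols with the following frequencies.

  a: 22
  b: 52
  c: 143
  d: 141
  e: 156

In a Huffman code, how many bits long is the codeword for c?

Huffman merges, smallest pair first:
merge a(22) and b(52): 74
merge 74 and d(141): 215
merge c(143) and e(156): 299
merge 215 and 299: 514
c sits 2 levels below the root, so its codeword is 2 bits.

2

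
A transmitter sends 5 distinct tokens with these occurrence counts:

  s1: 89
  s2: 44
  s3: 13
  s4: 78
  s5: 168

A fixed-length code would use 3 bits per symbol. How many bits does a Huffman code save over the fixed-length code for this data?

368

Fixed-length: 3 bits × 392 symbols = 1176 bits.
Huffman merges:
combine s3(13), s2(44) → 57
combine 57, s4(78) → 135
combine s1(89), 135 → 224
combine s5(168), 224 → 392
Huffman total = 57 + 135 + 224 + 392 = 808 bits.
Saving = 1176 − 808 = 368 bits.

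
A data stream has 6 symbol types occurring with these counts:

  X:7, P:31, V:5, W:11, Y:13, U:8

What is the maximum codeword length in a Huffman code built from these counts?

Merge the two lowest-weight nodes at each step:
combine V(5), X(7) → 12
combine U(8), W(11) → 19
combine 12, Y(13) → 25
combine 19, 25 → 44
combine P(31), 44 → 75
The first pair merged (V, X) ends up deepest, at depth 4.

4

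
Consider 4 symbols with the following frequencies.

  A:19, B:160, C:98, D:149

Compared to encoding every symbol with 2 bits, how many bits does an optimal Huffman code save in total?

Fixed-length: 2 bits × 426 symbols = 852 bits.
Huffman merges:
merge A(19) and C(98): 117
merge 117 and D(149): 266
merge B(160) and 266: 426
Huffman total = 117 + 266 + 426 = 809 bits.
Saving = 852 − 809 = 43 bits.

43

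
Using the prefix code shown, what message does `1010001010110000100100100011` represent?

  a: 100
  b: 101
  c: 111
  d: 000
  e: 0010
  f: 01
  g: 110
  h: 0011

bdbfaefeh

Read left to right; each codeword is recognised as soon as it completes (prefix code):
  101→b | 000→d | 101→b | 01→f | 100→a | 0010→e | 01→f | 0010→e | 0011→h
Decoded message: bdbfaefeh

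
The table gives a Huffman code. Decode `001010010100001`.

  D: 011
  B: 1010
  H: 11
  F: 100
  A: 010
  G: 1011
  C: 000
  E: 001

EAAFE

Read left to right; each codeword is recognised as soon as it completes (prefix code):
  001→E | 010→A | 010→A | 100→F | 001→E
Decoded message: EAAFE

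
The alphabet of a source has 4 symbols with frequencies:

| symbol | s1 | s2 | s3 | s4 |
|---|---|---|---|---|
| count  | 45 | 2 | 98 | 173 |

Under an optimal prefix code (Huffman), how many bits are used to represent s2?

Huffman merges, smallest pair first:
combine s2(2), s1(45) → 47
combine 47, s3(98) → 145
combine 145, s4(173) → 318
s2's leaf is at depth 3, giving a 3-bit codeword.

3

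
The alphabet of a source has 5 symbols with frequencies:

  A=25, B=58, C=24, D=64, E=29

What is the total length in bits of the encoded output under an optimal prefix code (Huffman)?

449

Merge the two smallest weights repeatedly:
combine C(24), A(25) → 49
combine E(29), 49 → 78
combine B(58), D(64) → 122
combine 78, 122 → 200
The encoded length is the sum of every internal node's weight: 49 + 78 + 122 + 200 = 449 bits.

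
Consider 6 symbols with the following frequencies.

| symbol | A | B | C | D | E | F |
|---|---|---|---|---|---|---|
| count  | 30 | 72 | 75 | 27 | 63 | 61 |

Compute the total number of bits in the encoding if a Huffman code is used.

831

Greedily combine the two least-frequent nodes:
combine D(27), A(30) → 57
combine 57, F(61) → 118
combine E(63), B(72) → 135
combine C(75), 118 → 193
combine 135, 193 → 328
Each symbol's bit-cost is frequency × depth; summing gives 831 bits (equivalently 57 + 118 + 135 + 193 + 328).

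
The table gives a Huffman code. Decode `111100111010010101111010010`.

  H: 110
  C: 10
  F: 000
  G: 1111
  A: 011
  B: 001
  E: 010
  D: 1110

Read left to right; each codeword is recognised as soon as it completes (prefix code):
  1111→G | 001→B | 110→H | 10→C | 010→E | 10→C | 1111→G | 010→E | 010→E
Decoded message: GBHCECGEE

GBHCECGEE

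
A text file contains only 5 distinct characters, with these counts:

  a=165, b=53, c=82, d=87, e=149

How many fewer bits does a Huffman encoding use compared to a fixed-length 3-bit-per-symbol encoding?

401

Fixed-length: 3 bits × 536 symbols = 1608 bits.
Huffman merges:
combine b(53), c(82) → 135
combine d(87), 135 → 222
combine e(149), a(165) → 314
combine 222, 314 → 536
Huffman total = 135 + 222 + 314 + 536 = 1207 bits.
Saving = 1608 − 1207 = 401 bits.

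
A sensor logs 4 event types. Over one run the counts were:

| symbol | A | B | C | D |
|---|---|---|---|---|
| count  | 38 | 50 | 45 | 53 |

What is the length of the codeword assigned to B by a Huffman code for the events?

2

Build the tree from the bottom:
merge A(38) and C(45): 83
merge B(50) and D(53): 103
merge 83 and 103: 186
The subtree containing B is merged 2 times, so code length = 2.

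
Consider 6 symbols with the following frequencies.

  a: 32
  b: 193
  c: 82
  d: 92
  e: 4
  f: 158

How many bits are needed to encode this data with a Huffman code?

Greedily combine the two least-frequent nodes:
e(4) + a(32) → 36
36 + c(82) → 118
d(92) + 118 → 210
f(158) + b(193) → 351
210 + 351 → 561
Total encoded bits = sum of merged weights = 36 + 118 + 210 + 351 + 561 = 1276.

1276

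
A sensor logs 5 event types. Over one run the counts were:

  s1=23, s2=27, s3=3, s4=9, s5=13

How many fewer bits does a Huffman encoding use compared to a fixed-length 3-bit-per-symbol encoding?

65

Fixed-length: 3 bits × 75 symbols = 225 bits.
Huffman merges:
combine s3(3), s4(9) → 12
combine 12, s5(13) → 25
combine s1(23), 25 → 48
combine s2(27), 48 → 75
Huffman total = 12 + 25 + 48 + 75 = 160 bits.
Saving = 225 − 160 = 65 bits.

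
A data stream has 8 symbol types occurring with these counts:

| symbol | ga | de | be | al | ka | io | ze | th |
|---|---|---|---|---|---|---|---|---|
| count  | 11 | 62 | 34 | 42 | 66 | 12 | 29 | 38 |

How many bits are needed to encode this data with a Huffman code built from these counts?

829

Build the Huffman tree bottom-up:
merge ga(11) and io(12): 23
merge 23 and ze(29): 52
merge be(34) and th(38): 72
merge al(42) and 52: 94
merge de(62) and ka(66): 128
merge 72 and 94: 166
merge 128 and 166: 294
Each symbol's bit-cost is frequency × depth; summing gives 829 bits (equivalently 23 + 52 + 72 + 94 + 128 + 166 + 294).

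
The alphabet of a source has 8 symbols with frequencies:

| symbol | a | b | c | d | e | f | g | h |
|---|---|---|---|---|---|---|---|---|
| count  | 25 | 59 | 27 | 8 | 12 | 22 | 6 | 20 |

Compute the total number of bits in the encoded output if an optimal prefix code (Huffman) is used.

Merge the two smallest weights repeatedly:
g(6) + d(8) → 14
e(12) + 14 → 26
h(20) + f(22) → 42
a(25) + 26 → 51
c(27) + 42 → 69
51 + b(59) → 110
69 + 110 → 179
The encoded length is the sum of every internal node's weight: 14 + 26 + 42 + 51 + 69 + 110 + 179 = 491 bits.

491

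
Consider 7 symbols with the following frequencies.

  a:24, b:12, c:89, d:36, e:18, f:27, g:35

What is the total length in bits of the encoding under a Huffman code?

Merge the two smallest weights repeatedly:
combine b(12), e(18) → 30
combine a(24), f(27) → 51
combine 30, g(35) → 65
combine d(36), 51 → 87
combine 65, 87 → 152
combine c(89), 152 → 241
The encoded length is the sum of every internal node's weight: 30 + 51 + 65 + 87 + 152 + 241 = 626 bits.

626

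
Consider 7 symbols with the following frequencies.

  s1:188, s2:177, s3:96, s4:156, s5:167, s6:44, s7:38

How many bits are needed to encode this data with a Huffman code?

Merge the two smallest weights repeatedly:
combine s7(38), s6(44) → 82
combine 82, s3(96) → 178
combine s4(156), s5(167) → 323
combine s2(177), 178 → 355
combine s1(188), 323 → 511
combine 355, 511 → 866
The encoded length is the sum of every internal node's weight: 82 + 178 + 323 + 355 + 511 + 866 = 2315 bits.

2315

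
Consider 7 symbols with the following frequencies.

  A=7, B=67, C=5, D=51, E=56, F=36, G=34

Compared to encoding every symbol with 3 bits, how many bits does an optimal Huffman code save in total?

Fixed-length: 3 bits × 256 symbols = 768 bits.
Huffman merges:
C(5) + A(7) → 12
12 + G(34) → 46
F(36) + 46 → 82
D(51) + E(56) → 107
B(67) + 82 → 149
107 + 149 → 256
Huffman total = 12 + 46 + 82 + 107 + 149 + 256 = 652 bits.
Saving = 768 − 652 = 116 bits.

116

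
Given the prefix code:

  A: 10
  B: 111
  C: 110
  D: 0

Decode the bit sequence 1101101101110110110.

CCCBDCC

Read left to right; each codeword is recognised as soon as it completes (prefix code):
  110→C | 110→C | 110→C | 111→B | 0→D | 110→C | 110→C
Decoded message: CCCBDCC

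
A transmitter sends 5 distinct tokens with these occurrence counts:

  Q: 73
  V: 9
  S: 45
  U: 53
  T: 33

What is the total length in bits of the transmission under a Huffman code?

468

Build the Huffman tree bottom-up:
V(9) + T(33) → 42
42 + S(45) → 87
U(53) + Q(73) → 126
87 + 126 → 213
Each symbol's bit-cost is frequency × depth; summing gives 468 bits (equivalently 42 + 87 + 126 + 213).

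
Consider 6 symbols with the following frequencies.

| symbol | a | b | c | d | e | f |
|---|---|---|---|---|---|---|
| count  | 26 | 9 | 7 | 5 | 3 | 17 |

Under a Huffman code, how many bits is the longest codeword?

5

Merge the two lowest-weight nodes at each step:
merge e(3) and d(5): 8
merge c(7) and 8: 15
merge b(9) and 15: 24
merge f(17) and 24: 41
merge a(26) and 41: 67
Maximum depth reached is 5.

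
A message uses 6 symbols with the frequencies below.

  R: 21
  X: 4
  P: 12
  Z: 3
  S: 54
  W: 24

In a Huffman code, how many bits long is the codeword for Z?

5

Build the tree from the bottom:
combine Z(3), X(4) → 7
combine 7, P(12) → 19
combine 19, R(21) → 40
combine W(24), 40 → 64
combine S(54), 64 → 118
Z sits 5 levels below the root, so its codeword is 5 bits.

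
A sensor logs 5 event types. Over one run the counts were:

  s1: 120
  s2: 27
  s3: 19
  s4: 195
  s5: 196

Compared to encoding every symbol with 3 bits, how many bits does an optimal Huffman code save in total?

Fixed-length: 3 bits × 557 symbols = 1671 bits.
Huffman merges:
merge s3(19) and s2(27): 46
merge 46 and s1(120): 166
merge 166 and s4(195): 361
merge s5(196) and 361: 557
Huffman total = 46 + 166 + 361 + 557 = 1130 bits.
Saving = 1671 − 1130 = 541 bits.

541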